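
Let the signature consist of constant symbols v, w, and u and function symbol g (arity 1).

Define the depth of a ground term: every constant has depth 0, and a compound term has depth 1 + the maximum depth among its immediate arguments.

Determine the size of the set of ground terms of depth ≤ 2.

9

Count level by level. With function symbols g/1, the terms of depth ≤ k are the 3 constants together with each function applied to depth-≤(k−1) tuples, so N_k = 3 + N_{k-1}.
N_0 = 3
N_1 = 3 + 3 = 6
N_2 = 3 + 6 = 9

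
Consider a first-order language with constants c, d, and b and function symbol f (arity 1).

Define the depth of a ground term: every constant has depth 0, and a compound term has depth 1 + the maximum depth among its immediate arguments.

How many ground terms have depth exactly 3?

3

Let N_k = |{terms of depth ≤ k}|. Then N_0 = 3 and N_k = 3 + N_{k-1} for k ≥ 1 (one summand per function symbol, arity giving the exponent).
N_0 = 3
N_1 = 3 + 3 = 6
N_2 = 3 + 6 = 9
N_3 = 3 + 9 = 12
Terms of depth exactly 3: N_3 − N_2 = 12 − 9 = 3.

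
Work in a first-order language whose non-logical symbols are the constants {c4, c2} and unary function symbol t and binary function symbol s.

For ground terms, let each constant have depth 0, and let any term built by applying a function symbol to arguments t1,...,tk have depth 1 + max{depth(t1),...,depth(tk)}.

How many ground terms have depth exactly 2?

If N_k denotes the number of depth-≤k ground terms, the 2 constants give N_0 = 2, and each function symbol of arity r contributes N_{k-1}^r new terms at level k: N_k = 2 + N_{k-1} + N_{k-1}^2.
N_0 = 2
N_1 = 2 + 2 + 2^2 = 8
N_2 = 2 + 8 + 8^2 = 74
Terms of depth exactly 2: N_2 − N_1 = 74 − 8 = 66.

66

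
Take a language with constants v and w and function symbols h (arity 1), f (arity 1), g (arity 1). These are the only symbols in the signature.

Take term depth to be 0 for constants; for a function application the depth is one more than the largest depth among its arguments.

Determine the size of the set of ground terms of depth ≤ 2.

26

Count level by level. With function symbols h/1, f/1, g/1, the terms of depth ≤ k are the 2 constants together with each function applied to depth-≤(k−1) tuples, so N_k = 2 + N_{k-1} + N_{k-1} + N_{k-1}.
N_0 = 2
N_1 = 2 + 2 + 2 + 2 = 8
N_2 = 2 + 8 + 8 + 8 = 26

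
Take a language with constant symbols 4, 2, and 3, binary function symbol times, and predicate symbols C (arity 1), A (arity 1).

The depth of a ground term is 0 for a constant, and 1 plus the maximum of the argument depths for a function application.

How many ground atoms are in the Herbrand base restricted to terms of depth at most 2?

First count ground terms of depth ≤ 2.
Let N_k count ground terms of depth at most k. Each non-constant term of depth ≤ k is some function symbol applied to depth-≤(k−1) arguments, giving N_k = 3 + N_{k-1}^2.
N_0 = 3
N_1 = 3 + 3^2 = 12
N_2 = 3 + 12^2 = 147
So |H| = 147.
Ground atoms are formed by filling each argument slot of a predicate with a term from H, so an r-ary predicate gives |H|^r atoms:
  C: 147;  A: 147
Total ground atoms: 147 + 147 = 294.

294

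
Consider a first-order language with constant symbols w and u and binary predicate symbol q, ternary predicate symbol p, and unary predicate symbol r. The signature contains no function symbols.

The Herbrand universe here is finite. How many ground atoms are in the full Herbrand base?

14

With no function symbols, the Herbrand universe is just the 2 constants.
Ground atoms per predicate: q: 2^2 = 4, p: 2^3 = 8, r: 2.
Herbrand base size = 4 + 8 + 2 = 14.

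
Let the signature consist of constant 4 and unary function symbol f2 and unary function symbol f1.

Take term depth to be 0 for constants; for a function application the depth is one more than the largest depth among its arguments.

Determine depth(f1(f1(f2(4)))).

3

depth(f2(4)) = 1 + depth(4) = 1 + 0 = 1
depth(f1(f2(4))) = 1 + depth(f2(4)) = 1 + 1 = 2
depth(f1(f1(f2(4)))) = 1 + depth(f1(f2(4))) = 1 + 2 = 3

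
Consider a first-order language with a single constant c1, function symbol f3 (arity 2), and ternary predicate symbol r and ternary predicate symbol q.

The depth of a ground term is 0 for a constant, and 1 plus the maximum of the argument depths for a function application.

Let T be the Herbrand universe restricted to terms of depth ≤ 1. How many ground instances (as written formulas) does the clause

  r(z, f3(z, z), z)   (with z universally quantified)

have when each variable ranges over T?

2

Ground terms of depth ≤ 1:
  Let N_k count ground terms of depth at most k. Each non-constant term of depth ≤ k is some function symbol applied to depth-≤(k−1) arguments, giving N_k = 1 + N_{k-1}^2.
  N_0 = 1
  N_1 = 1 + 1^2 = 2
  Explicitly: c1, f3(c1, c1).
So there are 2 ground terms available for substitution.
There is 1 variable to instantiate (z),  occurring in at least one literal, so different choices give different ground instances.
Number of ground instances = 2.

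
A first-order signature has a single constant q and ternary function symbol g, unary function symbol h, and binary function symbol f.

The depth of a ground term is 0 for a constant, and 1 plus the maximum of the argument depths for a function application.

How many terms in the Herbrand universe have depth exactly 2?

81

Let N_k count ground terms of depth at most k. Each non-constant term of depth ≤ k is some function symbol applied to depth-≤(k−1) arguments, giving N_k = 1 + N_{k-1}^3 + N_{k-1} + N_{k-1}^2.
N_0 = 1
N_1 = 1 + 1^3 + 1 + 1^2 = 4
N_2 = 1 + 4^3 + 4 + 4^2 = 85
Terms of depth exactly 2: N_2 − N_1 = 85 − 4 = 81.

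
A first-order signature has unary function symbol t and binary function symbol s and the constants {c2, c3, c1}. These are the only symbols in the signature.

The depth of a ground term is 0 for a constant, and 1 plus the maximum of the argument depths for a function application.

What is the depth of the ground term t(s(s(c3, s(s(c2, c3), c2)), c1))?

5

depth(s(c2, c3)) = 1 + max(0, 0) = 1
depth(s(s(c2, c3), c2)) = 1 + max(1, 0) = 2
depth(s(c3, s(s(c2, c3), c2))) = 1 + max(0, 2) = 3
depth(s(s(c3, s(s(c2, c3), c2)), c1)) = 1 + max(3, 0) = 4
depth(t(s(s(c3, s(s(c2, c3), c2)), c1))) = 1 + depth(s(s(c3, s(s(c2, c3), c2)), c1)) = 1 + 4 = 5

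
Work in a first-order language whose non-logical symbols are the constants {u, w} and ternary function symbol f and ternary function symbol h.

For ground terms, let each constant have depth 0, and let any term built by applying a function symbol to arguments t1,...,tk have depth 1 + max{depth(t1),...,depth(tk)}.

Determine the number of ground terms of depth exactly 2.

Count level by level. With function symbols f/3, h/3, the terms of depth ≤ k are the 2 constants together with each function applied to depth-≤(k−1) tuples, so N_k = 2 + N_{k-1}^3 + N_{k-1}^3.
N_0 = 2
N_1 = 2 + 2^3 + 2^3 = 18
N_2 = 2 + 18^3 + 18^3 = 11666
Terms of depth exactly 2: N_2 − N_1 = 11666 − 18 = 11648.

11648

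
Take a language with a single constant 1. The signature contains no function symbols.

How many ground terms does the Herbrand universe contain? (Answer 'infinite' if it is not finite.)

1

There are no function symbols, so the only ground term is the single constant.
The Herbrand universe is {1}, finite with 1 element.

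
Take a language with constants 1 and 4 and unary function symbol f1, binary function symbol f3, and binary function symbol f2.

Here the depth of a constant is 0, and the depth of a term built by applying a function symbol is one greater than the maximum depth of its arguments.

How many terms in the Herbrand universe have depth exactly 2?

Let N_k count ground terms of depth at most k. Each non-constant term of depth ≤ k is some function symbol applied to depth-≤(k−1) arguments, giving N_k = 2 + N_{k-1} + N_{k-1}^2 + N_{k-1}^2.
N_0 = 2
N_1 = 2 + 2 + 2^2 + 2^2 = 12
N_2 = 2 + 12 + 12^2 + 12^2 = 302
Terms of depth exactly 2: N_2 − N_1 = 302 − 12 = 290.

290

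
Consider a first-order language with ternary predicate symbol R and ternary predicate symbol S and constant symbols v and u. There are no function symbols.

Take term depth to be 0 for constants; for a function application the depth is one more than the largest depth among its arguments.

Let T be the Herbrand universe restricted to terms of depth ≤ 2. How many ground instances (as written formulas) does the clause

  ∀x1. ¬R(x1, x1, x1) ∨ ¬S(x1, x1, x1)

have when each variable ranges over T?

Ground terms of depth ≤ 2:
  With no function symbols every ground term is a constant, so there are exactly 2 ground terms at every depth bound.
  N_0 = 2
  N_1 = 2
  N_2 = 2
  Explicitly: v, u.
So there are 2 ground terms available for substitution.
There is 1 variable to instantiate (x1),  occurring in at least one literal, so different choices give different ground instances.
Number of ground instances = 2.

2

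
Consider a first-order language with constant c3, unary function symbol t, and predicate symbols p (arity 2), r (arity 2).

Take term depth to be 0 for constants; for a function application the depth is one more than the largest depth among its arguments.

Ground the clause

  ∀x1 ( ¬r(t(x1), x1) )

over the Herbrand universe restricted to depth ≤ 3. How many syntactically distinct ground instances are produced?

Ground terms of depth ≤ 3:
  Count level by level. With function symbols t/1, the terms of depth ≤ k are the 1 constant together with each function applied to depth-≤(k−1) tuples, so N_k = 1 + N_{k-1}.
  N_0 = 1
  N_1 = 1 + 1 = 2
  N_2 = 1 + 2 = 3
  N_3 = 1 + 3 = 4
So there are 4 ground terms available for substitution.
The body mentions the single quantified variable x1; since ground terms form a free algebra, no two substitutions collapse to the same formula.
Number of ground instances = 4.

4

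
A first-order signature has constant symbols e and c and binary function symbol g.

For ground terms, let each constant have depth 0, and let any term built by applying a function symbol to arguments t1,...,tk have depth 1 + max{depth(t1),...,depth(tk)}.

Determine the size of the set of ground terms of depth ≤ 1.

Count level by level. With function symbols g/2, the terms of depth ≤ k are the 2 constants together with each function applied to depth-≤(k−1) tuples, so N_k = 2 + N_{k-1}^2.
N_0 = 2
N_1 = 2 + 2^2 = 6
Explicitly: e, c, g(e, e), g(e, c), g(c, e), g(c, c).

6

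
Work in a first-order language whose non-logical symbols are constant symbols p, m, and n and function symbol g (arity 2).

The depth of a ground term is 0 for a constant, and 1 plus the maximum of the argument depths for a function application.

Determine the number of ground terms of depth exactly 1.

9

Write N_k for the number of ground terms of depth ≤ k. A term of depth ≤ k is either a constant or a function symbol applied to arguments of depth ≤ k−1, so N_k = 3 + N_{k-1}^2.
N_0 = 3
N_1 = 3 + 3^2 = 12
Terms of depth exactly 1: N_1 − N_0 = 12 − 3 = 9.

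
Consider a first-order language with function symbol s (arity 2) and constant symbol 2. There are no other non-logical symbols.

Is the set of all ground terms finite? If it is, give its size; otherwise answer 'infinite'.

The signature has at least one function symbol (s, arity 2) and at least one constant (2).
Iterating s gives infinitely many distinct ground terms: 2, s(2, 2), s(s(2, 2), s(2, 2)), ...
So the Herbrand universe is infinite.

infinite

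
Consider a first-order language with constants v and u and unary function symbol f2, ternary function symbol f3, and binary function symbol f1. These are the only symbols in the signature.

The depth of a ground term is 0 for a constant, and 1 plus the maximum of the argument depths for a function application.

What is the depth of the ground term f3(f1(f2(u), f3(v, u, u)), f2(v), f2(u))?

depth(f2(u)) = 1 + depth(u) = 1 + 0 = 1
depth(f3(v, u, u)) = 1 + max(0, 0, 0) = 1
depth(f1(f2(u), f3(v, u, u))) = 1 + max(1, 1) = 2
depth(f2(v)) = 1 + depth(v) = 1 + 0 = 1
depth(f3(f1(f2(u), f3(v, u, u)), f2(v), f2(u))) = 1 + max(2, 1, 1) = 3

3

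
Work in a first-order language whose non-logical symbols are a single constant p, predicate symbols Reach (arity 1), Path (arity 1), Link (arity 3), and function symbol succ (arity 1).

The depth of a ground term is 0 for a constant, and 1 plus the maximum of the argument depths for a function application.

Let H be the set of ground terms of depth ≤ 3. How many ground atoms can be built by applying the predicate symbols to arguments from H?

72

First count ground terms of depth ≤ 3.
Let N_k count ground terms of depth at most k. Each non-constant term of depth ≤ k is some function symbol applied to depth-≤(k−1) arguments, giving N_k = 1 + N_{k-1}.
N_0 = 1
N_1 = 1 + 1 = 2
N_2 = 1 + 2 = 3
N_3 = 1 + 3 = 4
So |H| = 4.
A ground atom is a predicate applied to a tuple of terms from H, so the count is the sum over predicates of |H|^arity:
  Reach: 4;  Path: 4;  Link: 4^3 = 64
Total ground atoms: 4 + 4 + 64 = 72.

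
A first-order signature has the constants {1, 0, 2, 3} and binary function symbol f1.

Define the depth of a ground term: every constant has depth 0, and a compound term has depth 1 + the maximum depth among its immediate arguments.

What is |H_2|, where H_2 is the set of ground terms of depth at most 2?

404

Let N_k = |{terms of depth ≤ k}|. Then N_0 = 4 and N_k = 4 + N_{k-1}^2 for k ≥ 1 (one summand per function symbol, arity giving the exponent).
N_0 = 4
N_1 = 4 + 4^2 = 20
N_2 = 4 + 20^2 = 404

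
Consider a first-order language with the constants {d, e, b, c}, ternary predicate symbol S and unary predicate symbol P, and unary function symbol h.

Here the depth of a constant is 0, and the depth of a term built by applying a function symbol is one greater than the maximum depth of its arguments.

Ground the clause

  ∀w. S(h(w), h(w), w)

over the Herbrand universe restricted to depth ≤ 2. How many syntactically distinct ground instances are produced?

12

Ground terms of depth ≤ 2:
  If N_k denotes the number of depth-≤k ground terms, the 4 constants give N_0 = 4, and each function symbol of arity r contributes N_{k-1}^r new terms at level k: N_k = 4 + N_{k-1}.
  N_0 = 4
  N_1 = 4 + 4 = 8
  N_2 = 4 + 8 = 12
  Explicitly: d, e, b, c, h(d), h(e), h(b), h(c), h(h(d)), h(h(e)), h(h(b)), h(h(c)).
So there are 12 ground terms available for substitution.
The body mentions the single quantified variable w; since ground terms form a free algebra, no two substitutions collapse to the same formula.
Number of ground instances = 12.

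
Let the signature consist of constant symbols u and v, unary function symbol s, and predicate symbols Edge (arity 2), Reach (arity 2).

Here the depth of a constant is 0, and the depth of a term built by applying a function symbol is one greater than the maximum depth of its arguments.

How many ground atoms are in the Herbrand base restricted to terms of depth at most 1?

32

First count ground terms of depth ≤ 1.
Count level by level. With function symbols s/1, the terms of depth ≤ k are the 2 constants together with each function applied to depth-≤(k−1) tuples, so N_k = 2 + N_{k-1}.
N_0 = 2
N_1 = 2 + 2 = 4
Explicitly: u, v, s(u), s(v).
So |H| = 4.
Ground atoms are formed by filling each argument slot of a predicate with a term from H, so an r-ary predicate gives |H|^r atoms:
  Edge: 4^2 = 16;  Reach: 4^2 = 16
Total ground atoms: 16 + 16 = 32.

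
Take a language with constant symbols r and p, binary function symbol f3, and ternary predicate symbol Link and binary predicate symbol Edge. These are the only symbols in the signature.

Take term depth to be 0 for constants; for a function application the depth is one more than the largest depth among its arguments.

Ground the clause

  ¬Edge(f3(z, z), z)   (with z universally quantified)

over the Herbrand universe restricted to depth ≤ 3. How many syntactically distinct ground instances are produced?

Ground terms of depth ≤ 3:
  Count level by level. With function symbols f3/2, the terms of depth ≤ k are the 2 constants together with each function applied to depth-≤(k−1) tuples, so N_k = 2 + N_{k-1}^2.
  N_0 = 2
  N_1 = 2 + 2^2 = 6
  N_2 = 2 + 6^2 = 38
  N_3 = 2 + 38^2 = 1446
So there are 1446 ground terms available for substitution.
The variable z ranges independently over the available ground terms, and distinct assignments produce distinct instances.
Number of ground instances = 1446.

1446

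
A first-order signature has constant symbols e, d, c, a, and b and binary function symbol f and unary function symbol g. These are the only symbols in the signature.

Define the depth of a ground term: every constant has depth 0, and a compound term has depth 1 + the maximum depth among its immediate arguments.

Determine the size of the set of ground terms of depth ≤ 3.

Count level by level. With function symbols f/2, g/1, the terms of depth ≤ k are the 5 constants together with each function applied to depth-≤(k−1) tuples, so N_k = 5 + N_{k-1}^2 + N_{k-1}.
N_0 = 5
N_1 = 5 + 5^2 + 5 = 35
N_2 = 5 + 35^2 + 35 = 1265
N_3 = 5 + 1265^2 + 1265 = 1601495

1601495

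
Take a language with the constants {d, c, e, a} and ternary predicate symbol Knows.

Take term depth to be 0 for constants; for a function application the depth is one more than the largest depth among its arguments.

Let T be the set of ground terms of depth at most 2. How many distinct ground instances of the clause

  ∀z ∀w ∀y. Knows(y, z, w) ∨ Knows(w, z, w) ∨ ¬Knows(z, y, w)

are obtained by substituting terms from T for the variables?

64

Ground terms of depth ≤ 2:
  With no function symbols every ground term is a constant, so there are exactly 4 ground terms at every depth bound.
  N_0 = 4
  N_1 = 4
  N_2 = 4
So there are 4 ground terms available for substitution.
The body mentions every one of the 3 quantified variables; since ground terms form a free algebra, no two substitutions collapse to the same formula.
Number of ground instances = 4^3 = 64.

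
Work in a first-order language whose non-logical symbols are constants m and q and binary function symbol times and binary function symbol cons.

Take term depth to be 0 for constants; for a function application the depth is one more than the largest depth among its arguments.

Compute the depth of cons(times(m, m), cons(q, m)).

2

depth(times(m, m)) = 1 + max(0, 0) = 1
depth(cons(q, m)) = 1 + max(0, 0) = 1
depth(cons(times(m, m), cons(q, m))) = 1 + max(1, 1) = 2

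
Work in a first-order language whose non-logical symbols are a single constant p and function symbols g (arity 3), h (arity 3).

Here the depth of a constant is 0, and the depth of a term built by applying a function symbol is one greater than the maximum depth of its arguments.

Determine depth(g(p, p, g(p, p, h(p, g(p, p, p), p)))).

4

depth(g(p, p, p)) = 1 + max(0, 0, 0) = 1
depth(h(p, g(p, p, p), p)) = 1 + max(0, 1, 0) = 2
depth(g(p, p, h(p, g(p, p, p), p))) = 1 + max(0, 0, 2) = 3
depth(g(p, p, g(p, p, h(p, g(p, p, p), p)))) = 1 + max(0, 0, 3) = 4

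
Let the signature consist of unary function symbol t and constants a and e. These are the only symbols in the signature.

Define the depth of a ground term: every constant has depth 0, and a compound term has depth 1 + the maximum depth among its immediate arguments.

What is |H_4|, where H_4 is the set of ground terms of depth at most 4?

10

Let N_k = |{terms of depth ≤ k}|. Then N_0 = 2 and N_k = 2 + N_{k-1} for k ≥ 1 (one summand per function symbol, arity giving the exponent).
N_0 = 2
N_1 = 2 + 2 = 4
N_2 = 2 + 4 = 6
N_3 = 2 + 6 = 8
N_4 = 2 + 8 = 10
Explicitly: a, e, t(a), t(e), t(t(a)), t(t(e)), t(t(t(a))), t(t(t(e))), t(t(t(t(a)))), t(t(t(t(e)))).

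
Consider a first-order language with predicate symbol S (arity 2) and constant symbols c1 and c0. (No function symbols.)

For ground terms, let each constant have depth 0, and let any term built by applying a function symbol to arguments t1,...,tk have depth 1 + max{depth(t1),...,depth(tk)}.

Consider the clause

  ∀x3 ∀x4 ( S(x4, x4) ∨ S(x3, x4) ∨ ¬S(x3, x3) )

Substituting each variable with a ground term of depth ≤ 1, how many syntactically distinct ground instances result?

4

Ground terms of depth ≤ 1:
  With no function symbols every ground term is a constant, so there are exactly 2 ground terms at every depth bound.
  N_0 = 2
  N_1 = 2
  Explicitly: c1, c0.
So there are 2 ground terms available for substitution.
The clause has 2 distinct variables (x3, x4), each appearing in the body. In the free term algebra distinct substitutions yield syntactically distinct ground instances.
Number of ground instances = 2^2 = 4.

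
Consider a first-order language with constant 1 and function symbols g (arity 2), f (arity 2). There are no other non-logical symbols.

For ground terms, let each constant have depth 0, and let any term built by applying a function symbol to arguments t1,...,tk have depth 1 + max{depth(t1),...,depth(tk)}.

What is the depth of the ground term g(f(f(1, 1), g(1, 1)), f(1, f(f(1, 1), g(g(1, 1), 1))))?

depth(f(1, 1)) = 1 + max(0, 0) = 1
depth(g(1, 1)) = 1 + max(0, 0) = 1
depth(f(f(1, 1), g(1, 1))) = 1 + max(1, 1) = 2
depth(g(g(1, 1), 1)) = 1 + max(1, 0) = 2
depth(f(f(1, 1), g(g(1, 1), 1))) = 1 + max(1, 2) = 3
depth(f(1, f(f(1, 1), g(g(1, 1), 1)))) = 1 + max(0, 3) = 4
depth(g(f(f(1, 1), g(1, 1)), f(1, f(f(1, 1), g(g(1, 1), 1))))) = 1 + max(2, 4) = 5

5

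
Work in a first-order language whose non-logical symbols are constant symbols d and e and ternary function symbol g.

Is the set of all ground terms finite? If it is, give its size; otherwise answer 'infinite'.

infinite

The signature has at least one function symbol (g, arity 3) and at least one constant (d).
Iterating g gives infinitely many distinct ground terms: d, g(d, d, d), g(g(d, d, d), g(d, d, d), g(d, d, d)), ...
So the Herbrand universe is infinite.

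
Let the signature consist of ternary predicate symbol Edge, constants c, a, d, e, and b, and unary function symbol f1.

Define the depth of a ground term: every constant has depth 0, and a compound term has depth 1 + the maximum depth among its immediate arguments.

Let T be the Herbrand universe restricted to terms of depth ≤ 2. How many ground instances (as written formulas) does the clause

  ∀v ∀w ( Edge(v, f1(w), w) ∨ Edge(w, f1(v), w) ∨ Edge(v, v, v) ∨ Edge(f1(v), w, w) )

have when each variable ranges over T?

225

Ground terms of depth ≤ 2:
  Count level by level. With function symbols f1/1, the terms of depth ≤ k are the 5 constants together with each function applied to depth-≤(k−1) tuples, so N_k = 5 + N_{k-1}.
  N_0 = 5
  N_1 = 5 + 5 = 10
  N_2 = 5 + 10 = 15
So there are 15 ground terms available for substitution.
The clause has 2 distinct variables (v, w), each appearing in the body. In the free term algebra distinct substitutions yield syntactically distinct ground instances.
Number of ground instances = 15^2 = 225.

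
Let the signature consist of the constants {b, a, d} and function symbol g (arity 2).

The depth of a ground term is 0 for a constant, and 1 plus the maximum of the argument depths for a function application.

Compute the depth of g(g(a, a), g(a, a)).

depth(g(a, a)) = 1 + max(0, 0) = 1
depth(g(g(a, a), g(a, a))) = 1 + max(1, 1) = 2

2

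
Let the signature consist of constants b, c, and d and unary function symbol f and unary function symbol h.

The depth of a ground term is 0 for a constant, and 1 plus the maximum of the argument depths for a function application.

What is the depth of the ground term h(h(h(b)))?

3

depth(h(b)) = 1 + depth(b) = 1 + 0 = 1
depth(h(h(b))) = 1 + depth(h(b)) = 1 + 1 = 2
depth(h(h(h(b)))) = 1 + depth(h(h(b))) = 1 + 2 = 3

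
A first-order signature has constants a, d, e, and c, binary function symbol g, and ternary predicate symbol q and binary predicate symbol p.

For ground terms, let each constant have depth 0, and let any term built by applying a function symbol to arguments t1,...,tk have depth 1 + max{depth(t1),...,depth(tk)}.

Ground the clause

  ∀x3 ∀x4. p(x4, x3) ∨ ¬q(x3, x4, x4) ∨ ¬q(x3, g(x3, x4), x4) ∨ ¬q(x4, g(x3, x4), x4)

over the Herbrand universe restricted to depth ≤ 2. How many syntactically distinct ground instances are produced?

Ground terms of depth ≤ 2:
  Let N_k = |{terms of depth ≤ k}|. Then N_0 = 4 and N_k = 4 + N_{k-1}^2 for k ≥ 1 (one summand per function symbol, arity giving the exponent).
  N_0 = 4
  N_1 = 4 + 4^2 = 20
  N_2 = 4 + 20^2 = 404
So there are 404 ground terms available for substitution.
There are 2 variables to instantiate (x3, x4), each occurring in at least one literal, so different choices give different ground instances.
Number of ground instances = 404^2 = 163216.

163216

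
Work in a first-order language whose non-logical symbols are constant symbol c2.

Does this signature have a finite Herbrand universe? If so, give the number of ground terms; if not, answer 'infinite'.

There are no function symbols, so the only ground term is the single constant.
The Herbrand universe is {c2}, finite with 1 element.

1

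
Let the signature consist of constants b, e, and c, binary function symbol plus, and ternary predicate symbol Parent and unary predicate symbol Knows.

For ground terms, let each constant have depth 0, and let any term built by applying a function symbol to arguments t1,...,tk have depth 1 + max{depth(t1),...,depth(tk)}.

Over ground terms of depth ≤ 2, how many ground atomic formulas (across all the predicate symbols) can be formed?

First count ground terms of depth ≤ 2.
If N_k denotes the number of depth-≤k ground terms, the 3 constants give N_0 = 3, and each function symbol of arity r contributes N_{k-1}^r new terms at level k: N_k = 3 + N_{k-1}^2.
N_0 = 3
N_1 = 3 + 3^2 = 12
N_2 = 3 + 12^2 = 147
So |H| = 147.
Ground atoms are formed by filling each argument slot of a predicate with a term from H, so an r-ary predicate gives |H|^r atoms:
  Parent: 147^3 = 3176523;  Knows: 147
Total ground atoms: 3176523 + 147 = 3176670.

3176670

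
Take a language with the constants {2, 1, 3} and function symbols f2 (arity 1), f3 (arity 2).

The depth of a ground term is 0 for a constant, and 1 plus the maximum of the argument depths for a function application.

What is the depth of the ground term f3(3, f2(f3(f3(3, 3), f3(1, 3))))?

4

depth(f3(3, 3)) = 1 + max(0, 0) = 1
depth(f3(1, 3)) = 1 + max(0, 0) = 1
depth(f3(f3(3, 3), f3(1, 3))) = 1 + max(1, 1) = 2
depth(f2(f3(f3(3, 3), f3(1, 3)))) = 1 + depth(f3(f3(3, 3), f3(1, 3))) = 1 + 2 = 3
depth(f3(3, f2(f3(f3(3, 3), f3(1, 3))))) = 1 + max(0, 3) = 4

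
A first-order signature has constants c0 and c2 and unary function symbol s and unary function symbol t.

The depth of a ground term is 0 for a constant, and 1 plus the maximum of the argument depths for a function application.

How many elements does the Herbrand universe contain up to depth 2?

Let N_k count ground terms of depth at most k. Each non-constant term of depth ≤ k is some function symbol applied to depth-≤(k−1) arguments, giving N_k = 2 + N_{k-1} + N_{k-1}.
N_0 = 2
N_1 = 2 + 2 + 2 = 6
N_2 = 2 + 6 + 6 = 14

14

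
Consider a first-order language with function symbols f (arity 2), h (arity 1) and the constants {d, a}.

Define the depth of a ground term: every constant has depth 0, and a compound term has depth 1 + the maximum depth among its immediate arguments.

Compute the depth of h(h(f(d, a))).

3

depth(f(d, a)) = 1 + max(0, 0) = 1
depth(h(f(d, a))) = 1 + depth(f(d, a)) = 1 + 1 = 2
depth(h(h(f(d, a)))) = 1 + depth(h(f(d, a))) = 1 + 2 = 3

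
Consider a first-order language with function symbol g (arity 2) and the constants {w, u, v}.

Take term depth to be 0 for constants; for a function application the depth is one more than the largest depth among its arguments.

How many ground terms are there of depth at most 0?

3

Let N_k count ground terms of depth at most k. Each non-constant term of depth ≤ k is some function symbol applied to depth-≤(k−1) arguments, giving N_k = 3 + N_{k-1}^2.
N_0 = 3
Explicitly: w, u, v.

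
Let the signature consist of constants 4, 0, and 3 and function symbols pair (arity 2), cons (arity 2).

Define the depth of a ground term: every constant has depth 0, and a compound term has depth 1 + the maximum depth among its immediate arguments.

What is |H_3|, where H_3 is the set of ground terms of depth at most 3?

Let N_k count ground terms of depth at most k. Each non-constant term of depth ≤ k is some function symbol applied to depth-≤(k−1) arguments, giving N_k = 3 + N_{k-1}^2 + N_{k-1}^2.
N_0 = 3
N_1 = 3 + 3^2 + 3^2 = 21
N_2 = 3 + 21^2 + 21^2 = 885
N_3 = 3 + 885^2 + 885^2 = 1566453

1566453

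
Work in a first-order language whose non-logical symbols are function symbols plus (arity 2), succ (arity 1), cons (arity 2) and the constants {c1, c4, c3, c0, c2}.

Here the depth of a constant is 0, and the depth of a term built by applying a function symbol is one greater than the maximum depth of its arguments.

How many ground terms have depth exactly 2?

Let N_k = |{terms of depth ≤ k}|. Then N_0 = 5 and N_k = 5 + N_{k-1}^2 + N_{k-1} + N_{k-1}^2 for k ≥ 1 (one summand per function symbol, arity giving the exponent).
N_0 = 5
N_1 = 5 + 5^2 + 5 + 5^2 = 60
N_2 = 5 + 60^2 + 60 + 60^2 = 7265
Terms of depth exactly 2: N_2 − N_1 = 7265 − 60 = 7205.

7205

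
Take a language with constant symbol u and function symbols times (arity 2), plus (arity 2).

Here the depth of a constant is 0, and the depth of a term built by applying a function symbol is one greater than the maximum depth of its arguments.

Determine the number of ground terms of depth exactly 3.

Write N_k for the number of ground terms of depth ≤ k. A term of depth ≤ k is either a constant or a function symbol applied to arguments of depth ≤ k−1, so N_k = 1 + N_{k-1}^2 + N_{k-1}^2.
N_0 = 1
N_1 = 1 + 1^2 + 1^2 = 3
N_2 = 1 + 3^2 + 3^2 = 19
N_3 = 1 + 19^2 + 19^2 = 723
Terms of depth exactly 3: N_3 − N_2 = 723 − 19 = 704.

704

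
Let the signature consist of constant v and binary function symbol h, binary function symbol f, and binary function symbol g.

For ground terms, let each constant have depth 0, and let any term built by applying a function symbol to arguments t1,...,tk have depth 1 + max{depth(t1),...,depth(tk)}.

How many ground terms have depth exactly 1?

3

Let N_k count ground terms of depth at most k. Each non-constant term of depth ≤ k is some function symbol applied to depth-≤(k−1) arguments, giving N_k = 1 + N_{k-1}^2 + N_{k-1}^2 + N_{k-1}^2.
N_0 = 1
N_1 = 1 + 1^2 + 1^2 + 1^2 = 4
Terms of depth exactly 1: N_1 − N_0 = 4 − 1 = 3.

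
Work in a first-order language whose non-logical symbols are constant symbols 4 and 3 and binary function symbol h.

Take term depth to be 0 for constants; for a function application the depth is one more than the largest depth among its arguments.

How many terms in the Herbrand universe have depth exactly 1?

4

Write N_k for the number of ground terms of depth ≤ k. A term of depth ≤ k is either a constant or a function symbol applied to arguments of depth ≤ k−1, so N_k = 2 + N_{k-1}^2.
N_0 = 2
N_1 = 2 + 2^2 = 6
Terms of depth exactly 1: N_1 − N_0 = 6 − 2 = 4.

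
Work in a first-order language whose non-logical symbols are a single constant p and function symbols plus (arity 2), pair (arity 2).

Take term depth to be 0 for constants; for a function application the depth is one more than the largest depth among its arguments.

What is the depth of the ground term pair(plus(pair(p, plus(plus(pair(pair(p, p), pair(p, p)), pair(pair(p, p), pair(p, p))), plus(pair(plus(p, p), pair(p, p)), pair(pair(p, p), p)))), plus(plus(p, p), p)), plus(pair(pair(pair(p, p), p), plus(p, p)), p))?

7

depth(pair(p, p)) = 1 + max(0, 0) = 1
depth(pair(pair(p, p), pair(p, p))) = 1 + max(1, 1) = 2
depth(plus(pair(pair(p, p), pair(p, p)), pair(pair(p, p), pair(p, p)))) = 1 + max(2, 2) = 3
depth(plus(p, p)) = 1 + max(0, 0) = 1
depth(pair(plus(p, p), pair(p, p))) = 1 + max(1, 1) = 2
depth(pair(pair(p, p), p)) = 1 + max(1, 0) = 2
depth(plus(pair(plus(p, p), pair(p, p)), pair(pair(p, p), p))) = 1 + max(2, 2) = 3
depth(plus(plus(pair(pair(p, p), pair(p, p)), pair(pair(p, p), pair(p, p))), plus(pair(plus(p, p), pair(p, p)), pair(pair(p, p), p)))) = 1 + max(3, 3) = 4
depth(pair(p, plus(plus(pair(pair(p, p), pair(p, p)), pair(pair(p, p), pair(p, p))), plus(pair(plus(p, p), pair(p, p)), pair(pair(p, p), p))))) = 1 + max(0, 4) = 5
depth(plus(plus(p, p), p)) = 1 + max(1, 0) = 2
depth(plus(pair(p, plus(plus(pair(pair(p, p), pair(p, p)), pair(pair(p, p), pair(p, p))), plus(pair(plus(p, p), pair(p, p)), pair(pair(p, p), p)))), plus(plus(p, p), p))) = 1 + max(5, 2) = 6
depth(pair(pair(pair(p, p), p), plus(p, p))) = 1 + max(2, 1) = 3
depth(plus(pair(pair(pair(p, p), p), plus(p, p)), p)) = 1 + max(3, 0) = 4
depth(pair(plus(pair(p, plus(plus(pair(pair(p, p), pair(p, p)), pair(pair(p, p), pair(p, p))), plus(pair(plus(p, p), pair(p, p)), pair(pair(p, p), p)))), plus(plus(p, p), p)), plus(pair(pair(pair(p, p), p), plus(p, p)), p))) = 1 + max(6, 4) = 7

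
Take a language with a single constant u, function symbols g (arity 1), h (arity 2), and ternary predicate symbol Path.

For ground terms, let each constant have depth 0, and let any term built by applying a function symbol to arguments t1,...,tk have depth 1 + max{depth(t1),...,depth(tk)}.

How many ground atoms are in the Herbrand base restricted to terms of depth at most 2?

2197

First count ground terms of depth ≤ 2.
Write N_k for the number of ground terms of depth ≤ k. A term of depth ≤ k is either a constant or a function symbol applied to arguments of depth ≤ k−1, so N_k = 1 + N_{k-1} + N_{k-1}^2.
N_0 = 1
N_1 = 1 + 1 + 1^2 = 3
N_2 = 1 + 3 + 3^2 = 13
So |H| = 13.
Each predicate of arity r yields |H|^r ground atoms (one per choice of an r-tuple from H):
  Path: 13^3 = 2197
Total ground atoms: 2197.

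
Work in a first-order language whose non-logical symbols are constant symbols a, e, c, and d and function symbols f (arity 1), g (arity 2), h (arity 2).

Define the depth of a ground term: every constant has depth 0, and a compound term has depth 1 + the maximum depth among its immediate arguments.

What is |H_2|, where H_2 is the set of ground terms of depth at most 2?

Count level by level. With function symbols f/1, g/2, h/2, the terms of depth ≤ k are the 4 constants together with each function applied to depth-≤(k−1) tuples, so N_k = 4 + N_{k-1} + N_{k-1}^2 + N_{k-1}^2.
N_0 = 4
N_1 = 4 + 4 + 4^2 + 4^2 = 40
N_2 = 4 + 40 + 40^2 + 40^2 = 3244

3244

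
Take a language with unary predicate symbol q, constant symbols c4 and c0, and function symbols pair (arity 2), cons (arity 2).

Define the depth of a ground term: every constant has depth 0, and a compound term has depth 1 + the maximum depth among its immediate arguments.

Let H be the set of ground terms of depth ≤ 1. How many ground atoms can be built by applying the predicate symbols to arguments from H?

First count ground terms of depth ≤ 1.
Let N_k = |{terms of depth ≤ k}|. Then N_0 = 2 and N_k = 2 + N_{k-1}^2 + N_{k-1}^2 for k ≥ 1 (one summand per function symbol, arity giving the exponent).
N_0 = 2
N_1 = 2 + 2^2 + 2^2 = 10
So |H| = 10.
A ground atom is a predicate applied to a tuple of terms from H, so the count is the sum over predicates of |H|^arity:
  q: 10
Total ground atoms: 10.

10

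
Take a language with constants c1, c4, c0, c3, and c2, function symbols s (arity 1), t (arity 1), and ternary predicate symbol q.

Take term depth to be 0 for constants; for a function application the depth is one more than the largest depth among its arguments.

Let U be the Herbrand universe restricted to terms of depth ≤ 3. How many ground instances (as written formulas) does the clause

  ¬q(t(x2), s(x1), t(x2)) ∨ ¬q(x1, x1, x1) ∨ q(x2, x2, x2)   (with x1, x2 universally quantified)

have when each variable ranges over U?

Ground terms of depth ≤ 3:
  Let N_k = |{terms of depth ≤ k}|. Then N_0 = 5 and N_k = 5 + N_{k-1} + N_{k-1} for k ≥ 1 (one summand per function symbol, arity giving the exponent).
  N_0 = 5
  N_1 = 5 + 5 + 5 = 15
  N_2 = 5 + 15 + 15 = 35
  N_3 = 5 + 35 + 35 = 75
So there are 75 ground terms available for substitution.
The body mentions every one of the 2 quantified variables; since ground terms form a free algebra, no two substitutions collapse to the same formula.
Number of ground instances = 75^2 = 5625.

5625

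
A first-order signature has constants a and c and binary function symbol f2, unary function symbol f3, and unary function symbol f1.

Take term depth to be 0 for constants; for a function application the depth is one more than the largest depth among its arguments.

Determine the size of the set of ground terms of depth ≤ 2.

122

If N_k denotes the number of depth-≤k ground terms, the 2 constants give N_0 = 2, and each function symbol of arity r contributes N_{k-1}^r new terms at level k: N_k = 2 + N_{k-1}^2 + N_{k-1} + N_{k-1}.
N_0 = 2
N_1 = 2 + 2^2 + 2 + 2 = 10
N_2 = 2 + 10^2 + 10 + 10 = 122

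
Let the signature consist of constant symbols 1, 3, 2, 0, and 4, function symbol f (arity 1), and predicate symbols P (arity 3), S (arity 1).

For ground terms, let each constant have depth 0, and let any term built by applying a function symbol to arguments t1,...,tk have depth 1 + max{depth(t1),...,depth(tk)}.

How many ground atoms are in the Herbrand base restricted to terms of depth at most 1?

First count ground terms of depth ≤ 1.
If N_k denotes the number of depth-≤k ground terms, the 5 constants give N_0 = 5, and each function symbol of arity r contributes N_{k-1}^r new terms at level k: N_k = 5 + N_{k-1}.
N_0 = 5
N_1 = 5 + 5 = 10
Explicitly: 1, 3, 2, 0, 4, f(1), f(3), f(2), f(0), f(4).
So |H| = 10.
Ground atoms are formed by filling each argument slot of a predicate with a term from H, so an r-ary predicate gives |H|^r atoms:
  P: 10^3 = 1000;  S: 10
Total ground atoms: 1000 + 10 = 1010.

1010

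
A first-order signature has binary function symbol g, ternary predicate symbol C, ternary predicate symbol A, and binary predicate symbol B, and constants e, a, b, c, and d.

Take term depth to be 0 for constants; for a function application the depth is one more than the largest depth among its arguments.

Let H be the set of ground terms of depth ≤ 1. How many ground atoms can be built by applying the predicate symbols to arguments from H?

First count ground terms of depth ≤ 1.
Write N_k for the number of ground terms of depth ≤ k. A term of depth ≤ k is either a constant or a function symbol applied to arguments of depth ≤ k−1, so N_k = 5 + N_{k-1}^2.
N_0 = 5
N_1 = 5 + 5^2 = 30
So |H| = 30.
Ground atoms are formed by filling each argument slot of a predicate with a term from H, so an r-ary predicate gives |H|^r atoms:
  C: 30^3 = 27000;  A: 30^3 = 27000;  B: 30^2 = 900
Total ground atoms: 27000 + 27000 + 900 = 54900.

54900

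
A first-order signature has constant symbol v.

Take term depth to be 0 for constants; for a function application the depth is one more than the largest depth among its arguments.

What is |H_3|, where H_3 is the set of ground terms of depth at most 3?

With no function symbols every ground term is a constant, so there is exactly 1 ground term at every depth bound.
N_0 = 1
N_1 = 1
N_2 = 1
N_3 = 1
Explicitly: v.

1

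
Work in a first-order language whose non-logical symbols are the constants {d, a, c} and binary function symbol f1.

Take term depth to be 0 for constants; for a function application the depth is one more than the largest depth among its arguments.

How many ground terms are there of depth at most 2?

If N_k denotes the number of depth-≤k ground terms, the 3 constants give N_0 = 3, and each function symbol of arity r contributes N_{k-1}^r new terms at level k: N_k = 3 + N_{k-1}^2.
N_0 = 3
N_1 = 3 + 3^2 = 12
N_2 = 3 + 12^2 = 147

147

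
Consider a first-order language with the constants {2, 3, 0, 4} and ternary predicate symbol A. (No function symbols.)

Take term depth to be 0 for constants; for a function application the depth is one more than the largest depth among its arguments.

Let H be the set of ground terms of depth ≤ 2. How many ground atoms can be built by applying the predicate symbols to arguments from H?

64

First count ground terms of depth ≤ 2.
With no function symbols every ground term is a constant, so there are exactly 4 ground terms at every depth bound.
N_0 = 4
N_1 = 4
N_2 = 4
Explicitly: 2, 3, 0, 4.
So |H| = 4.
For each predicate symbol, the number of ground atoms is |H| raised to its arity; summing:
  A: 4^3 = 64
Total ground atoms: 64.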